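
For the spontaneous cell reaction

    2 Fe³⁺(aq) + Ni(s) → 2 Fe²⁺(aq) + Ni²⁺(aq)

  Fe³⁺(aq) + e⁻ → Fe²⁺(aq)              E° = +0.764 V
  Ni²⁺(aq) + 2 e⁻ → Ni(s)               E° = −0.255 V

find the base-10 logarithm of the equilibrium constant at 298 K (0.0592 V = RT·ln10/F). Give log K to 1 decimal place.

log K = 34.4

The Fe³⁺/Fe²⁺ couple is reduced (cathode); E°cell = +0.764 − (−0.255) = +1.019 V with n = 2.
At equilibrium E = 0, so log K = nE°cell / 0.0592 = (2)(+1.019) / 0.0592 = 34.4.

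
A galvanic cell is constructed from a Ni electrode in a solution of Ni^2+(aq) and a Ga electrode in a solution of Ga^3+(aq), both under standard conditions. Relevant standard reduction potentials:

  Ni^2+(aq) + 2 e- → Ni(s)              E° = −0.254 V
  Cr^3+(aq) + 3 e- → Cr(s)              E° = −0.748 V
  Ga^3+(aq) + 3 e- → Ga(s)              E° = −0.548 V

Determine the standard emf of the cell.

+0.294 V

Of the two couples in this cell, the one with the more positive reduction potential is reduced at the cathode: here that is Ni²⁺/Ni (−0.254 V); Ga³⁺/Ga (−0.548 V) is the anode.
E°cell = E°(cathode) − E°(anode) = −0.254 − (−0.548) = +0.294 V.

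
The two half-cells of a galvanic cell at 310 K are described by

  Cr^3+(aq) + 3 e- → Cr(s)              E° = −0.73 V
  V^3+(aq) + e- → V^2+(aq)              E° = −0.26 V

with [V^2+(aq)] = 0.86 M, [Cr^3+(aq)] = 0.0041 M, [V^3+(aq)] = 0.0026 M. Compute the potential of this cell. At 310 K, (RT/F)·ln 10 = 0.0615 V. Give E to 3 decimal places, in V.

Since E°(V³⁺/V²⁺) > E°(Cr³⁺/Cr), V³⁺/V²⁺ serves as the cathode.
E°cell = −0.26 − (−0.73) = +0.47 V, with n = 3 electrons transferred.
The balanced reaction is 3 V^3+(aq) + Cr(s) → 3 V^2+(aq) + Cr^3+(aq), so Q = ([V^2+(aq)]^3·[Cr^3+(aq)]) / [V^3+(aq)]^3 = 1.48×10^5 and log Q = 5.171.
Applying E = E° − (RT ln10/nF)·log Q gives +0.47 − (0.0615/3)(5.171) = +0.364 V.

+0.364 V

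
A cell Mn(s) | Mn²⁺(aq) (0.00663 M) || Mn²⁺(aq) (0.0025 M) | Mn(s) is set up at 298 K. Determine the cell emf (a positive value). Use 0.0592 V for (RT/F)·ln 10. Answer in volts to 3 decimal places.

0.013 V

For a concentration cell E°cell = 0, since both electrodes use the same couple.
The compartment with the higher Mn²⁺(aq) concentration (0.00663 M) acts as the cathode; ions are reduced there and produced at the dilute (0.0025 M) anode.
With n = 2, Ecell = −(0.0592/2)·log([dilute]/[conc]) = −(0.0592/2)·log(0.0025/0.00663) = +0.013 V.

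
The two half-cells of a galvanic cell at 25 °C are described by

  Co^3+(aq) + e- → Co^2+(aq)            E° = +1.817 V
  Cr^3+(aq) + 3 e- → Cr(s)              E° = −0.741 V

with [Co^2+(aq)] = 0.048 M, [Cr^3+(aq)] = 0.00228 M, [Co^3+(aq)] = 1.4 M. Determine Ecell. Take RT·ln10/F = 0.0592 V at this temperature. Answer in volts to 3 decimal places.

+2.697 V

Since E°(Co³⁺/Co²⁺) > E°(Cr³⁺/Cr), Co³⁺/Co²⁺ serves as the cathode.
E°cell = E°cat − E°an = +1.817 − (−0.741) = +2.558 V; n = 3.
For the overall reaction 3 Co^3+(aq) + Cr(s) → 3 Co^2+(aq) + Cr^3+(aq), Q = ([Co^2+(aq)]^3·[Cr^3+(aq)]) / [Co^3+(aq)]^3 = 9.19×10^−8, giving log Q = −7.037.
Applying E = E° − (RT ln10/nF)·log Q gives +2.558 − (0.0592/3)(−7.037) = +2.697 V.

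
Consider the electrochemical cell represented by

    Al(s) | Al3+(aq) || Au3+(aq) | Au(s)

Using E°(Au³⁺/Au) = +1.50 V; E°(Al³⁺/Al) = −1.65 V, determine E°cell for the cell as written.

By convention the left-hand electrode in cell notation is the anode (oxidation) and the right-hand electrode is the cathode (reduction).
E°cell = E°(right) − E°(left) = +1.50 − (−1.65) = +3.15 V.

+3.15 V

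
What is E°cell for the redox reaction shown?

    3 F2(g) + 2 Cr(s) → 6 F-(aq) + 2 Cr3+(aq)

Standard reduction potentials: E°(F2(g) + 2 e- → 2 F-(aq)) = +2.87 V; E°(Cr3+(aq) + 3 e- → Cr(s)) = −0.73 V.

In the reaction as written, F2(g) is reduced (cathode) and Cr3+(aq) is produced by oxidation at the anode.
E°cell = E°(cathode) − E°(anode) = +2.87 − (−0.73) = +3.60 V.

+3.60 V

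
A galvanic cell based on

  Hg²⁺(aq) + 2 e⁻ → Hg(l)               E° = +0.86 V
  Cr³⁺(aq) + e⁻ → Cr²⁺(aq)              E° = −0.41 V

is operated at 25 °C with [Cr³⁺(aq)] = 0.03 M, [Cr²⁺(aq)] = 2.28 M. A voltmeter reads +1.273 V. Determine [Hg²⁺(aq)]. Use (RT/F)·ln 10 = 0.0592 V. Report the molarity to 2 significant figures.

0.00022 M

Hg²⁺/Hg is the cathode (higher E°); E°cell = +0.86 − (−0.41) = +1.27 V with n = 2.
From the Nernst equation, log Q = n(E° − E)/0.0592 = 2·(+1.27 − (+1.273))/0.0592 = −0.101.
For Hg²⁺(aq) + 2 Cr²⁺(aq) → Hg(l) + 2 Cr³⁺(aq), the reaction quotient is Q = [Cr³⁺(aq)]^2 / ([Hg²⁺(aq)]·[Cr²⁺(aq)]^2).
Isolating [Hg²⁺(aq)] in Q = 10^{−0.101} yields log [Hg²⁺(aq)] = −3.661, i.e. 0.00022 M.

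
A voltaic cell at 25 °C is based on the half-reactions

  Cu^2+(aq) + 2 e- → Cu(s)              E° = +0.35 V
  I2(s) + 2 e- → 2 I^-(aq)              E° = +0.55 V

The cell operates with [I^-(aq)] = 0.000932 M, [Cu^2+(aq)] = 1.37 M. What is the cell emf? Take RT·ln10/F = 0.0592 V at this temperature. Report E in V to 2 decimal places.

I₂/I⁻ is reduced (cathode, E° = +0.55 V) and Cu²⁺/Cu is oxidized (anode).
E°cell = +0.55 − (+0.35) = +0.20 V, with n = 2 electrons transferred.
For the overall reaction I2(s) + Cu(s) → 2 I^-(aq) + Cu^2+(aq), Q = [I^-(aq)]^2·[Cu^2+(aq)] = 1.19×10^−6, giving log Q = −5.924.
By the Nernst equation, E = +0.20 − (0.0592/2)·(−5.924) = +0.38 V.

+0.38 V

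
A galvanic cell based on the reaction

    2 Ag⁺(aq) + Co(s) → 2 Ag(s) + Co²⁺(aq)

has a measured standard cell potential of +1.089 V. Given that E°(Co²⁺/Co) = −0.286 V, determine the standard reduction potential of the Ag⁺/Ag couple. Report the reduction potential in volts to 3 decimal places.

+0.803 V

In the reaction as written the Ag⁺/Ag couple is reduced (cathode) and Co²⁺/Co is oxidized (anode), so E°cell = E°(Ag⁺/Ag) − E°(Co²⁺/Co).
E°(Ag⁺/Ag) = E°cell + E°(anode) = +1.089 + (−0.286) = +0.803 V.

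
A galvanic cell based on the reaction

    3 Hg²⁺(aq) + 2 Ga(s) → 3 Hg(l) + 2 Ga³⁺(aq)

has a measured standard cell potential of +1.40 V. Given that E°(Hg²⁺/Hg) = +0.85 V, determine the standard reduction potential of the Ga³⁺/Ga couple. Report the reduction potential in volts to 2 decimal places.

−0.55 V

In the reaction as written the Hg²⁺/Hg couple is reduced (cathode) and Ga³⁺/Ga is oxidized (anode), so E°cell = E°(Hg²⁺/Hg) − E°(Ga³⁺/Ga).
E°(Ga³⁺/Ga) = E°(cathode) − E°cell = +0.85 − (+1.40) = −0.55 V.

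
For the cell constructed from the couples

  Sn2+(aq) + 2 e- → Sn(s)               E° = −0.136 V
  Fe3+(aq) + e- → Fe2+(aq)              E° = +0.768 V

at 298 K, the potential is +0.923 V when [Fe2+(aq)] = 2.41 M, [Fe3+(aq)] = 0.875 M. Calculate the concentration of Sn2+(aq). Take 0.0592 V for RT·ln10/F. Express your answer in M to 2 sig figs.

With Fe³⁺/Fe²⁺ at the cathode and Sn²⁺/Sn at the anode, E°cell = +0.768 − (−0.136) = +0.904 V (n = 2).
From the Nernst equation, log Q = n(E° − E)/0.0592 = 2·(+0.904 − (+0.923))/0.0592 = −0.642.
Balancing electrons gives 2 Fe3+(aq) + Sn(s) → 2 Fe2+(aq) + Sn2+(aq); thus Q = ([Fe2+(aq)]^2·[Sn2+(aq)]) / [Fe3+(aq)]^2.
Solving for the unknown gives log [Sn2+(aq)] = −1.522, so [Sn2+(aq)] ≈ 0.030 M.

0.030 M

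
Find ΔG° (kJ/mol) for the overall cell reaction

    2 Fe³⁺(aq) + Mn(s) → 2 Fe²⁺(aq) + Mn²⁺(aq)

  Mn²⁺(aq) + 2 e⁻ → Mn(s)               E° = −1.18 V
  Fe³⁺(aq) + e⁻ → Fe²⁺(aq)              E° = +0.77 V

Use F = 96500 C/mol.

In the reaction as written Fe³⁺(aq) is reduced, so the Fe³⁺/Fe²⁺ couple is the cathode and Mn²⁺/Mn is the anode.
E°cell = +0.77 − (−1.18) = +1.95 V; balancing electrons gives n = 2.
ΔG° = −nFE°cell = −(2)(96500)(+1.95) J/mol = −376 kJ/mol.

−376 kJ/mol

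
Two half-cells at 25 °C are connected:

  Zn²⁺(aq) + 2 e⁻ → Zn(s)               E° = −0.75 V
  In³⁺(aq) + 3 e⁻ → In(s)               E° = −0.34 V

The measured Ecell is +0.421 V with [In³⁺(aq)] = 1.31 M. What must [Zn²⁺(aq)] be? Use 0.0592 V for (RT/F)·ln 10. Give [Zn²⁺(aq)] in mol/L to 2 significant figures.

0.51 M

The In³⁺/In couple has the larger reduction potential, so it is the cathode: E°cell = −0.34 − (−0.75) = +0.41 V and n = 6.
Rearranging E = E° − (0.0592/n)·log Q gives log Q = 6(+0.41 − (+0.421))/0.0592 = −1.115.
For 2 In³⁺(aq) + 3 Zn(s) → 2 In(s) + 3 Zn²⁺(aq), the reaction quotient is Q = [Zn²⁺(aq)]^3 / [In³⁺(aq)]^2.
Substituting the known concentrations and solving, log [Zn²⁺(aq)] = −0.293 and [Zn²⁺(aq)] = 0.51 M.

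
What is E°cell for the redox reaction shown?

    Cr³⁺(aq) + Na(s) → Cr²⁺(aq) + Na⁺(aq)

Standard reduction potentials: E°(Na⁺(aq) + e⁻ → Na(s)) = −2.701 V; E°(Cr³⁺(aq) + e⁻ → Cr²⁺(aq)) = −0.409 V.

Cr³⁺(aq) gains electrons, so the Cr³⁺/Cr²⁺ couple is the cathode; the Na⁺/Na couple is the anode.
E°cell = E°(cathode) − E°(anode) = −0.409 − (−2.701) = +2.292 V.

+2.292 V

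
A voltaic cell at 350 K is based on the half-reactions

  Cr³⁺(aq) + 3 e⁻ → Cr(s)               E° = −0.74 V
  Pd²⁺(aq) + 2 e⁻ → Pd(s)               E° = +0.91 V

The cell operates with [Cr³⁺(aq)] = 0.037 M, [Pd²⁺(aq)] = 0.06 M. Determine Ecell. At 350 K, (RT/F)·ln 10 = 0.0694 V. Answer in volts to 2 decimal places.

+1.64 V

The Pd²⁺/Pd couple has the more positive E°, so it is the cathode; Cr³⁺/Cr is the anode.
The standard potential is +0.91 − (−0.74) = +1.65 V and the balanced reaction transfers n = 6 electrons.
For the overall reaction 3 Pd²⁺(aq) + 2 Cr(s) → 3 Pd(s) + 2 Cr³⁺(aq), Q = [Cr³⁺(aq)]^2 / [Pd²⁺(aq)]^3 = 6.34, giving log Q = 0.802.
By the Nernst equation, E = +1.65 − (0.0694/6)·(0.802) = +1.64 V.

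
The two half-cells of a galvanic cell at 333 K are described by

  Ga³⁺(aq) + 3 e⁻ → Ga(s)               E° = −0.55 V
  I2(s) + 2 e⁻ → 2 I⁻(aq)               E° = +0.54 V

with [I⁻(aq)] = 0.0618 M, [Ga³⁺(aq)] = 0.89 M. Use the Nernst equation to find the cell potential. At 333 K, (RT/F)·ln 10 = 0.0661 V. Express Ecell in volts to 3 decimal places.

+1.171 V

Since E°(I₂/I⁻) > E°(Ga³⁺/Ga), I₂/I⁻ serves as the cathode.
The standard potential is +0.54 − (−0.55) = +1.09 V and the balanced reaction transfers n = 6 electrons.
The balanced reaction is 3 I2(s) + 2 Ga(s) → 6 I⁻(aq) + 2 Ga³⁺(aq), so Q = [I⁻(aq)]^6·[Ga³⁺(aq)]^2 = 4.41×10^−8 and log Q = −7.355.
E = E° − (0.0661/n)·log Q = +1.09 − (0.0661/6)(−7.355) = +1.171 V.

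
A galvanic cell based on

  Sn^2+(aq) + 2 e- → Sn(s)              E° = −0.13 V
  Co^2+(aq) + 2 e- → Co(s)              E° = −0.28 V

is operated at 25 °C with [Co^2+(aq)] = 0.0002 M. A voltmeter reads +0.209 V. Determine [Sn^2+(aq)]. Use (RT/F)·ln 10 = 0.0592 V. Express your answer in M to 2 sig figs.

The Sn²⁺/Sn couple has the larger reduction potential, so it is the cathode: E°cell = −0.13 − (−0.28) = +0.15 V and n = 2.
From the Nernst equation, log Q = n(E° − E)/0.0592 = 2·(+0.15 − (+0.209))/0.0592 = −1.993.
The balanced reaction is Sn^2+(aq) + Co(s) → Sn(s) + Co^2+(aq), so Q = [Co^2+(aq)] / [Sn^2+(aq)].
Substituting the known concentrations and solving, log [Sn^2+(aq)] = −1.706 and [Sn^2+(aq)] = 0.020 M.

0.020 M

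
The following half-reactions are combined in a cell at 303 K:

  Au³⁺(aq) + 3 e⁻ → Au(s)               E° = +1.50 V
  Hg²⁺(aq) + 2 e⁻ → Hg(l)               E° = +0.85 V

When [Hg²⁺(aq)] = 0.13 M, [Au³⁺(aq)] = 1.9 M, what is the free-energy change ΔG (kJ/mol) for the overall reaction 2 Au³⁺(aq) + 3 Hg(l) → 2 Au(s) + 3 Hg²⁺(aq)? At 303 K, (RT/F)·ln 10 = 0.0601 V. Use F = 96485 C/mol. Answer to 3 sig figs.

−395 kJ/mol

The standard cell potential is +1.50 − (+0.85) = +0.65 V, with n = 6 electrons in the balanced equation.
Here Q = [Hg²⁺(aq)]^3 / [Au³⁺(aq)]^2 = 0.000609 (log Q = −3.216), giving E = +0.65 − (0.0601/6)·(−3.216) = +0.6822 V.
Finally ΔG = −nFE = −(6)(96485 C/mol)(+0.6822 V) = −395 kJ/mol.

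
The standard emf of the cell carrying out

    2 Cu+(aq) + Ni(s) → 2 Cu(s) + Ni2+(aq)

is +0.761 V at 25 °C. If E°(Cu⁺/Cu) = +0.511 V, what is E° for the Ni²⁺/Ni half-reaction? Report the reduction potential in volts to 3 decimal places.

In the reaction as written the Cu⁺/Cu couple is reduced (cathode) and Ni²⁺/Ni is oxidized (anode), so E°cell = E°(Cu⁺/Cu) − E°(Ni²⁺/Ni).
E°(Ni²⁺/Ni) = E°(cathode) − E°cell = +0.511 − (+0.761) = −0.250 V.

−0.250 V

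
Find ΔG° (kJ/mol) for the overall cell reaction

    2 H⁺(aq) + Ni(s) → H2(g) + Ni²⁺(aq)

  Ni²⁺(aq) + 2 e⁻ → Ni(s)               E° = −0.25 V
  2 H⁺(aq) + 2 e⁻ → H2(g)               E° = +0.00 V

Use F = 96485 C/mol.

In the reaction as written H⁺(aq) is reduced, so the 2H⁺/H₂ couple is the cathode and Ni²⁺/Ni is the anode.
E°cell = +0.00 − (−0.25) = +0.25 V; balancing electrons gives n = 2.
ΔG° = −nFE°cell = −(2)(96485)(+0.25) J/mol = −48.2 kJ/mol.

−48.2 kJ/mol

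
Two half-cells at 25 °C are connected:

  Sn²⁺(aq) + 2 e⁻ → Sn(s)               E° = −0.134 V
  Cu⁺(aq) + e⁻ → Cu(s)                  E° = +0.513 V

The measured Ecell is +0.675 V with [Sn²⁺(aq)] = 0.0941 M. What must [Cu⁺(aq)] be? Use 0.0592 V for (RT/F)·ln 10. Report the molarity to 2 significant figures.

The Cu⁺/Cu couple has the larger reduction potential, so it is the cathode: E°cell = +0.513 − (−0.134) = +0.647 V and n = 2.
From the Nernst equation, log Q = n(E° − E)/0.0592 = 2·(+0.647 − (+0.675))/0.0592 = −0.946.
Balancing electrons gives 2 Cu⁺(aq) + Sn(s) → 2 Cu(s) + Sn²⁺(aq); thus Q = [Sn²⁺(aq)] / [Cu⁺(aq)]^2.
Isolating [Cu⁺(aq)] in Q = 10^{−0.946} yields log [Cu⁺(aq)] = −0.040, i.e. 0.91 M.

0.91 M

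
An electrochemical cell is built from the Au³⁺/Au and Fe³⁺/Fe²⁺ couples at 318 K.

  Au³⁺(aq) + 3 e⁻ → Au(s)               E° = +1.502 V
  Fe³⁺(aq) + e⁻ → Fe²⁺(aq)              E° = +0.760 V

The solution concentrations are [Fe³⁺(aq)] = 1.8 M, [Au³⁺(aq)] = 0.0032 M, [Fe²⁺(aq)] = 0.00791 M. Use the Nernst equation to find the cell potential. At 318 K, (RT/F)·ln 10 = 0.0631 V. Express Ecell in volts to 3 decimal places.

Au³⁺/Au is reduced (cathode, E° = +1.502 V) and Fe³⁺/Fe²⁺ is oxidized (anode).
E°cell = E°cat − E°an = +1.502 − (+0.760) = +0.742 V; n = 3.
The balanced reaction is Au³⁺(aq) + 3 Fe²⁺(aq) → Au(s) + 3 Fe³⁺(aq), so Q = [Fe³⁺(aq)]^3 / ([Au³⁺(aq)]·[Fe²⁺(aq)]^3) = 3.68×10^9 and log Q = 9.566.
Applying E = E° − (RT ln10/nF)·log Q gives +0.742 − (0.0631/3)(9.566) = +0.541 V.

+0.541 V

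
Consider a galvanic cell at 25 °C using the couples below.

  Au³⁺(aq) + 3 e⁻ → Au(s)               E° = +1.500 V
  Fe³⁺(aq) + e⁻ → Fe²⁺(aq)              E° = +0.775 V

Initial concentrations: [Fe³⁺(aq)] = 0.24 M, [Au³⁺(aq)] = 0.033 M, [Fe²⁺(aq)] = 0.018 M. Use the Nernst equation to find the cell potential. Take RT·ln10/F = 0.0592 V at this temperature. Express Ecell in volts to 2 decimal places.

+0.63 V

Au³⁺/Au is reduced (cathode, E° = +1.500 V) and Fe³⁺/Fe²⁺ is oxidized (anode).
The standard potential is +1.500 − (+0.775) = +0.725 V and the balanced reaction transfers n = 3 electrons.
Balancing gives Au³⁺(aq) + 3 Fe²⁺(aq) → Au(s) + 3 Fe³⁺(aq); hence Q = [Fe³⁺(aq)]^3 / ([Au³⁺(aq)]·[Fe²⁺(aq)]^3) = 7.18×10^4 (log Q = 4.856).
E = E° − (0.0592/n)·log Q = +0.725 − (0.0592/3)(4.856) = +0.63 V.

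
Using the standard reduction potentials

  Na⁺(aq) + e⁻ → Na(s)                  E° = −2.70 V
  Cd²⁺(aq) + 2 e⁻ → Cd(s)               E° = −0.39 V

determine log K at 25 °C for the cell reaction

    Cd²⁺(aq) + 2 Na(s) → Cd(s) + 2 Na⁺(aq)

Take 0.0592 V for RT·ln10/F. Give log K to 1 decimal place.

log K = 78.0

The Cd²⁺/Cd couple is reduced (cathode); E°cell = −0.39 − (−2.70) = +2.31 V with n = 2.
At equilibrium E = 0, so log K = nE°cell / 0.0592 = (2)(+2.31) / 0.0592 = 78.0.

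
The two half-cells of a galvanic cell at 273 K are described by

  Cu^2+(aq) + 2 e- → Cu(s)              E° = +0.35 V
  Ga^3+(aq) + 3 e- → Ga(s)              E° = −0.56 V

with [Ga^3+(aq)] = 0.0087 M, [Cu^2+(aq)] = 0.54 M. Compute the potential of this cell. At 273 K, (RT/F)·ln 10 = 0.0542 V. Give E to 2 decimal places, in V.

The Cu²⁺/Cu couple has the more positive E°, so it is the cathode; Ga³⁺/Ga is the anode.
E°cell = E°cat − E°an = +0.35 − (−0.56) = +0.91 V; n = 6.
Balancing gives 3 Cu^2+(aq) + 2 Ga(s) → 3 Cu(s) + 2 Ga^3+(aq); hence Q = [Ga^3+(aq)]^2 / [Cu^2+(aq)]^3 = 0.000481 (log Q = −3.318).
By the Nernst equation, E = +0.91 − (0.0542/6)·(−3.318) = +0.94 V.

+0.94 V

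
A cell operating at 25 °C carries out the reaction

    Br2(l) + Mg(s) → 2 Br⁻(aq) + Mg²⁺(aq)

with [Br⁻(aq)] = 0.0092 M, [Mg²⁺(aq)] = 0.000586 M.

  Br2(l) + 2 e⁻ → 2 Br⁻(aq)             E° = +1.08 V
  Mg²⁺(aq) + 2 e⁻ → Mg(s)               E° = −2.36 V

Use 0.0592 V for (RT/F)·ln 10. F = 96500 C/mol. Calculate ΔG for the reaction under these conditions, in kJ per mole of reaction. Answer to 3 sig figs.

With Br₂/Br⁻ reduced at the cathode, E°cell = +1.08 − (−2.36) = +3.44 V and n = 2.
The reaction quotient is [Br⁻(aq)]^2·[Mg²⁺(aq)] = 4.96×10^−8; by Nernst, E = +3.44 − (0.0592/2)(−7.305) = +3.6562 V.
Then ΔG = −nFE = −2 × 96500 × +3.6562 J/mol = −706 kJ/mol.

−706 kJ/mol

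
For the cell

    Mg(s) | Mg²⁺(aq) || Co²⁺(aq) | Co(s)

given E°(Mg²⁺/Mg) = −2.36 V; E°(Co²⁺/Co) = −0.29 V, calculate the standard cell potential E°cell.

+2.07 V

By convention the left-hand electrode in cell notation is the anode (oxidation) and the right-hand electrode is the cathode (reduction).
E°cell = E°(right) − E°(left) = −0.29 − (−2.36) = +2.07 V.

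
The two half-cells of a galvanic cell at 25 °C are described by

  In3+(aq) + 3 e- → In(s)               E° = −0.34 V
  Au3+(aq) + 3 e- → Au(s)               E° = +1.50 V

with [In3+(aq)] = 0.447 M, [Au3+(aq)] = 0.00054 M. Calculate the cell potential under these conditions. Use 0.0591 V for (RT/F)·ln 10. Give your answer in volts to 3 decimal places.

Since E°(Au³⁺/Au) > E°(In³⁺/In), Au³⁺/Au serves as the cathode.
E°cell = +1.50 − (−0.34) = +1.84 V, with n = 3 electrons transferred.
The balanced reaction is Au3+(aq) + In(s) → Au(s) + In3+(aq), so Q = [In3+(aq)] / [Au3+(aq)] = 828 and log Q = 2.918.
Applying E = E° − (RT ln10/nF)·log Q gives +1.84 − (0.0591/3)(2.918) = +1.783 V.

+1.783 V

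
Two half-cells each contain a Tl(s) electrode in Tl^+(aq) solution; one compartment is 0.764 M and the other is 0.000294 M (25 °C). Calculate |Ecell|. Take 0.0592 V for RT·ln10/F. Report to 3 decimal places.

For a concentration cell E°cell = 0, since both electrodes use the same couple.
The compartment with the higher Tl^+(aq) concentration (0.764 M) acts as the cathode; ions are reduced there and produced at the dilute (0.000294 M) anode.
With n = 1, Ecell = −(0.0592/1)·log([dilute]/[conc]) = −(0.0592/1)·log(0.000294/0.764) = +0.202 V.

0.202 V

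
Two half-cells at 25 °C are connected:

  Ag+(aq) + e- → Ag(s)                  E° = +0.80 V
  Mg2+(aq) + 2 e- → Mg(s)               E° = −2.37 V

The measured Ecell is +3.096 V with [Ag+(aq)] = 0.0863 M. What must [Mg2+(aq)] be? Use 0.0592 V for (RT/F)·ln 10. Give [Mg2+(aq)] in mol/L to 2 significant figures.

Ag⁺/Ag is the cathode (higher E°); E°cell = +0.80 − (−2.37) = +3.17 V with n = 2.
Rearranging E = E° − (0.0592/n)·log Q gives log Q = 2(+3.17 − (+3.096))/0.0592 = 2.500.
Balancing electrons gives 2 Ag+(aq) + Mg(s) → 2 Ag(s) + Mg2+(aq); thus Q = [Mg2+(aq)] / [Ag+(aq)]^2.
Isolating [Mg2+(aq)] in Q = 10^{2.500} yields log [Mg2+(aq)] = 0.372, i.e. 2.4 M.

2.4 M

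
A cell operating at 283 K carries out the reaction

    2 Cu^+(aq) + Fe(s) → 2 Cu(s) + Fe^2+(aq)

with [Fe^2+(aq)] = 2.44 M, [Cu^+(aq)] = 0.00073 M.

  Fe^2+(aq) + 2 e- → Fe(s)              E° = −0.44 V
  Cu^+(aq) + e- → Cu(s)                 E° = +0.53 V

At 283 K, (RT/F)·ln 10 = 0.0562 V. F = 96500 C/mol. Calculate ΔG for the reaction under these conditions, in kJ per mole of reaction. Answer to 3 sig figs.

−151 kJ/mol

With Cu⁺/Cu reduced at the cathode, E°cell = +0.53 − (−0.44) = +0.97 V and n = 2.
Q = [Fe^2+(aq)] / [Cu^+(aq)]^2 = 4.58×10^6, so log Q = 6.661 and E = +0.97 − (0.0562/2)(6.661) = +0.7828 V.
ΔG = −nFE = −(2)(96500)(+0.7828) J/mol = −151 kJ/mol.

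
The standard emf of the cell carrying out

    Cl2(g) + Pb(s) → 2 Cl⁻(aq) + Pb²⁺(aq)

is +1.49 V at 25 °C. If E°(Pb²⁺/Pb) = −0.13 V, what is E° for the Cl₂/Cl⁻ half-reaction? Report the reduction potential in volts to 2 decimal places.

In the reaction as written the Cl₂/Cl⁻ couple is reduced (cathode) and Pb²⁺/Pb is oxidized (anode), so E°cell = E°(Cl₂/Cl⁻) − E°(Pb²⁺/Pb).
E°(Cl₂/Cl⁻) = E°cell + E°(anode) = +1.49 + (−0.13) = +1.36 V.

+1.36 V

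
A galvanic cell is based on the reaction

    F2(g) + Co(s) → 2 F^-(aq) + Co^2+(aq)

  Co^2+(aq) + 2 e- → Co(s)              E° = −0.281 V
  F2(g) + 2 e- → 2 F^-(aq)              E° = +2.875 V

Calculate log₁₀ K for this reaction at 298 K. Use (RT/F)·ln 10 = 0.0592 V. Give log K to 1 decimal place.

log K = 106.6

The F₂/F⁻ couple is reduced (cathode); E°cell = +2.875 − (−0.281) = +3.156 V with n = 2.
At equilibrium E = 0, so log K = nE°cell / 0.0592 = (2)(+3.156) / 0.0592 = 106.6.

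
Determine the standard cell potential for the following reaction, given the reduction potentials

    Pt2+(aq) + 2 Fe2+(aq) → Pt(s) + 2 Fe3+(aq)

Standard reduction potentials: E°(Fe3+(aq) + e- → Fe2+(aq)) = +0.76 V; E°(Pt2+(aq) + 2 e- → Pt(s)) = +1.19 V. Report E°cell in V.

Pt2+(aq) gains electrons, so the Pt²⁺/Pt couple is the cathode; the Fe³⁺/Fe²⁺ couple is the anode.
E°cell = E°(cathode) − E°(anode) = +1.19 − (+0.76) = +0.43 V.

+0.43 V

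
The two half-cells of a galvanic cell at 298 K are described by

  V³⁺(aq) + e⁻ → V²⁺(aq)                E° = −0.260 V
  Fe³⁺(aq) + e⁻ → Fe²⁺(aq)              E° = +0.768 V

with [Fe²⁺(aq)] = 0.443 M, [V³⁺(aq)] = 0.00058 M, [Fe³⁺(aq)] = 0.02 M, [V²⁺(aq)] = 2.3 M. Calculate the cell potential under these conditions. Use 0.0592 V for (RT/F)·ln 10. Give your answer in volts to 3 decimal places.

+1.161 V

Since E°(Fe³⁺/Fe²⁺) > E°(V³⁺/V²⁺), Fe³⁺/Fe²⁺ serves as the cathode.
E°cell = +0.768 − (−0.260) = +1.028 V, with n = 1 electron transferred.
Balancing gives Fe³⁺(aq) + V²⁺(aq) → Fe²⁺(aq) + V³⁺(aq); hence Q = ([Fe²⁺(aq)]·[V³⁺(aq)]) / ([Fe³⁺(aq)]·[V²⁺(aq)]) = 0.00559 (log Q = −2.253).
Applying E = E° − (RT ln10/nF)·log Q gives +1.028 − (0.0592/1)(−2.253) = +1.161 V.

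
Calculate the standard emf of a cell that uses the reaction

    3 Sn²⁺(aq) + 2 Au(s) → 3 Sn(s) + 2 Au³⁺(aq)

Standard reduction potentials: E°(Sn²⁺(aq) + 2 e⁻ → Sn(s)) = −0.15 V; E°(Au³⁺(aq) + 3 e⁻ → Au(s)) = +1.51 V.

Sn²⁺(aq) gains electrons, so the Sn²⁺/Sn couple is the cathode; the Au³⁺/Au couple is the anode.
E°cell = E°(cathode) − E°(anode) = −0.15 − (+1.51) = −1.66 V.

−1.66 V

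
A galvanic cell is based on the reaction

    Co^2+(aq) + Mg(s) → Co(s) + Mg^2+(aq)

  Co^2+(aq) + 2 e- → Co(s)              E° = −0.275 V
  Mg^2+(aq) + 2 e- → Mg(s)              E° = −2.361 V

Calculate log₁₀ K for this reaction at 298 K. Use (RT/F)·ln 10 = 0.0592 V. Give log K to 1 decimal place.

log K = 70.5

The Co²⁺/Co couple is reduced (cathode); E°cell = −0.275 − (−2.361) = +2.086 V with n = 2.
At equilibrium E = 0, so log K = nE°cell / 0.0592 = (2)(+2.086) / 0.0592 = 70.5.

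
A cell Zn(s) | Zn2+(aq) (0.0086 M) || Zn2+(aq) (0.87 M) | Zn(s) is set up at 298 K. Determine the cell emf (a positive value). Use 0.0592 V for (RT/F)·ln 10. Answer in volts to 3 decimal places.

For a concentration cell E°cell = 0, since both electrodes use the same couple.
The compartment with the higher Zn2+(aq) concentration (0.87 M) acts as the cathode; ions are reduced there and produced at the dilute (0.0086 M) anode.
With n = 2, Ecell = −(0.0592/2)·log([dilute]/[conc]) = −(0.0592/2)·log(0.0086/0.87) = +0.059 V.

0.059 V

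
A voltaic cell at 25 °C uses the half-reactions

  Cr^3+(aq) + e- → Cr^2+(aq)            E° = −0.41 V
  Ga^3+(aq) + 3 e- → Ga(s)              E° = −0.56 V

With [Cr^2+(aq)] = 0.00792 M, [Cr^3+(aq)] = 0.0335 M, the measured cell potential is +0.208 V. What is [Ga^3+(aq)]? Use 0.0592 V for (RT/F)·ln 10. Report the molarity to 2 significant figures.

With Cr³⁺/Cr²⁺ at the cathode and Ga³⁺/Ga at the anode, E°cell = −0.41 − (−0.56) = +0.15 V (n = 3).
From the Nernst equation, log Q = n(E° − E)/0.0592 = 3·(+0.15 − (+0.208))/0.0592 = −2.939.
The balanced reaction is 3 Cr^3+(aq) + Ga(s) → 3 Cr^2+(aq) + Ga^3+(aq), so Q = ([Cr^2+(aq)]^3·[Ga^3+(aq)]) / [Cr^3+(aq)]^3.
Isolating [Ga^3+(aq)] in Q = 10^{−2.939} yields log [Ga^3+(aq)] = −1.060, i.e. 0.087 M.

0.087 M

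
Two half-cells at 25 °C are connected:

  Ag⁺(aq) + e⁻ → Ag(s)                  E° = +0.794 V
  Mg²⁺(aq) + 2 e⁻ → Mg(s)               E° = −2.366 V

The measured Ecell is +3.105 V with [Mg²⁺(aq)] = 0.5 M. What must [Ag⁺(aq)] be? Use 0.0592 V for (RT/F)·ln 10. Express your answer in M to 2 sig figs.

0.083 M

With Ag⁺/Ag at the cathode and Mg²⁺/Mg at the anode, E°cell = +0.794 − (−2.366) = +3.160 V (n = 2).
Rearranging E = E° − (0.0592/n)·log Q gives log Q = 2(+3.160 − (+3.105))/0.0592 = 1.858.
Balancing electrons gives 2 Ag⁺(aq) + Mg(s) → 2 Ag(s) + Mg²⁺(aq); thus Q = [Mg²⁺(aq)] / [Ag⁺(aq)]^2.
Isolating [Ag⁺(aq)] in Q = 10^{1.858} yields log [Ag⁺(aq)] = −1.080, i.e. 0.083 M.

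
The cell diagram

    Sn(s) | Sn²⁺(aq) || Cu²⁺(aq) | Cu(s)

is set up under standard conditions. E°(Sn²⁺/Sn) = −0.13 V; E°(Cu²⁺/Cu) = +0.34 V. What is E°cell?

+0.47 V

By convention the left-hand electrode in cell notation is the anode (oxidation) and the right-hand electrode is the cathode (reduction).
E°cell = E°(right) − E°(left) = +0.34 − (−0.13) = +0.47 V.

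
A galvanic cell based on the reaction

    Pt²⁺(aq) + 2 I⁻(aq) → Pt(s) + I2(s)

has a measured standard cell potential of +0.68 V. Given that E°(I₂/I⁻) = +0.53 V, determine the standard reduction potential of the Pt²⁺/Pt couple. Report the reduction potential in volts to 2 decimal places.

In the reaction as written the Pt²⁺/Pt couple is reduced (cathode) and I₂/I⁻ is oxidized (anode), so E°cell = E°(Pt²⁺/Pt) − E°(I₂/I⁻).
E°(Pt²⁺/Pt) = E°cell + E°(anode) = +0.68 + (+0.53) = +1.21 V.

+1.21 V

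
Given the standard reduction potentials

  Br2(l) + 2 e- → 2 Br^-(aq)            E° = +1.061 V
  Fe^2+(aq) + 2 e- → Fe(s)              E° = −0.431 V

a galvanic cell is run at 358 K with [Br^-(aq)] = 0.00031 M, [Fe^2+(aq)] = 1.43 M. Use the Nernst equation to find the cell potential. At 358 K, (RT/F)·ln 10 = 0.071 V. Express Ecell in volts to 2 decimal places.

The Br₂/Br⁻ couple has the more positive E°, so it is the cathode; Fe²⁺/Fe is the anode.
E°cell = +1.061 − (−0.431) = +1.492 V, with n = 2 electrons transferred.
Balancing gives Br2(l) + Fe(s) → 2 Br^-(aq) + Fe^2+(aq); hence Q = [Br^-(aq)]^2·[Fe^2+(aq)] = 1.37×10^−7 (log Q = −6.862).
Applying E = E° − (RT ln10/nF)·log Q gives +1.492 − (0.071/2)(−6.862) = +1.74 V.

+1.74 V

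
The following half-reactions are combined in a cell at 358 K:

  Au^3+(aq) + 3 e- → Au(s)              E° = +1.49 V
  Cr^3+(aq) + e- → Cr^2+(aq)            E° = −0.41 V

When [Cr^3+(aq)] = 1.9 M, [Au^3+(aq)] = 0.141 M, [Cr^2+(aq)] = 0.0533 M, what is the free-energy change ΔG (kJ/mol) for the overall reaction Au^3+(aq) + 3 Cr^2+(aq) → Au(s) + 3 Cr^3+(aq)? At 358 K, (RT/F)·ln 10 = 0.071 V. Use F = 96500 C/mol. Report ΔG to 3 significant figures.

−512 kJ/mol

E°cell = +1.49 − (−0.41) = +1.90 V; the balanced reaction transfers n = 3 electrons.
Here Q = [Cr^3+(aq)]^3 / ([Au^3+(aq)]·[Cr^2+(aq)]^3) = 3.21×10^5 (log Q = 5.507), giving E = +1.90 − (0.071/3)·(5.507) = +1.7697 V.
Finally ΔG = −nFE = −(3)(96500 C/mol)(+1.7697 V) = −512 kJ/mol.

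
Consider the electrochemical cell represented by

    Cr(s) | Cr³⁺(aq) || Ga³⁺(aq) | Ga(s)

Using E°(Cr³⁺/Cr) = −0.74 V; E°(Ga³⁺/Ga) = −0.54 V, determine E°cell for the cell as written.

+0.20 V

By convention the left-hand electrode in cell notation is the anode (oxidation) and the right-hand electrode is the cathode (reduction).
E°cell = E°(right) − E°(left) = −0.54 − (−0.74) = +0.20 V.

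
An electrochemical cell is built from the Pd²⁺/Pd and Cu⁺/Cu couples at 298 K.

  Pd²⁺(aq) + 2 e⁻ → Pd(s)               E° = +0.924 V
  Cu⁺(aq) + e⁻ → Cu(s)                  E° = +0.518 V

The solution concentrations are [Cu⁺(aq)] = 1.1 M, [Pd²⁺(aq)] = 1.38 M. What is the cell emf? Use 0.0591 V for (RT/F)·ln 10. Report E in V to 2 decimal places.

+0.41 V

Since E°(Pd²⁺/Pd) > E°(Cu⁺/Cu), Pd²⁺/Pd serves as the cathode.
E°cell = +0.924 − (+0.518) = +0.406 V, with n = 2 electrons transferred.
Balancing gives Pd²⁺(aq) + 2 Cu(s) → Pd(s) + 2 Cu⁺(aq); hence Q = [Cu⁺(aq)]^2 / [Pd²⁺(aq)] = 0.877 (log Q = −0.057).
E = E° − (0.0591/n)·log Q = +0.406 − (0.0591/2)(−0.057) = +0.41 V.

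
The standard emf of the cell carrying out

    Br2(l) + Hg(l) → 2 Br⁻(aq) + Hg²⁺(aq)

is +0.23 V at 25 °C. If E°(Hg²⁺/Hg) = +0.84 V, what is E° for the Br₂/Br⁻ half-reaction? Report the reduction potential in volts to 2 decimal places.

+1.07 V

In the reaction as written the Br₂/Br⁻ couple is reduced (cathode) and Hg²⁺/Hg is oxidized (anode), so E°cell = E°(Br₂/Br⁻) − E°(Hg²⁺/Hg).
E°(Br₂/Br⁻) = E°cell + E°(anode) = +0.23 + (+0.84) = +1.07 V.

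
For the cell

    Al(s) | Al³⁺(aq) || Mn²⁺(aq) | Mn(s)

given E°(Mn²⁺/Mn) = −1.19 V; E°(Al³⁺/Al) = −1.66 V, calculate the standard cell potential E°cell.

By convention the left-hand electrode in cell notation is the anode (oxidation) and the right-hand electrode is the cathode (reduction).
E°cell = E°(right) − E°(left) = −1.19 − (−1.66) = +0.47 V.

+0.47 V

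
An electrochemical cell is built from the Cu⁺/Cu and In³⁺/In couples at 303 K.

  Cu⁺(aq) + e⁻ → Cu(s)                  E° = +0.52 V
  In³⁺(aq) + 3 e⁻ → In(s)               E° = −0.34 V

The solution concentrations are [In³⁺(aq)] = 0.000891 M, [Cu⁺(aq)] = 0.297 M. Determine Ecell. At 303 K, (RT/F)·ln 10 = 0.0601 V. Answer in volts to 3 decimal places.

+0.889 V

The Cu⁺/Cu couple has the more positive E°, so it is the cathode; In³⁺/In is the anode.
E°cell = +0.52 − (−0.34) = +0.86 V, with n = 3 electrons transferred.
Balancing gives 3 Cu⁺(aq) + In(s) → 3 Cu(s) + In³⁺(aq); hence Q = [In³⁺(aq)] / [Cu⁺(aq)]^3 = 0.034 (log Q = −1.468).
Applying E = E° − (RT ln10/nF)·log Q gives +0.86 − (0.0601/3)(−1.468) = +0.889 V.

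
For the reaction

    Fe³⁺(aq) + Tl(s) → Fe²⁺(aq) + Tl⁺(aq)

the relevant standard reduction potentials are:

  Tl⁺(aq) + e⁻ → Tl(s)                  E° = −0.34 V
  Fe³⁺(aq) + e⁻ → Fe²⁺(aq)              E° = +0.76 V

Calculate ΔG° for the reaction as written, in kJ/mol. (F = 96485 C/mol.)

−106 kJ/mol

In the reaction as written Fe³⁺(aq) is reduced, so the Fe³⁺/Fe²⁺ couple is the cathode and Tl⁺/Tl is the anode.
E°cell = +0.76 − (−0.34) = +1.10 V; balancing electrons gives n = 1.
ΔG° = −nFE°cell = −(1)(96485)(+1.10) J/mol = −106 kJ/mol.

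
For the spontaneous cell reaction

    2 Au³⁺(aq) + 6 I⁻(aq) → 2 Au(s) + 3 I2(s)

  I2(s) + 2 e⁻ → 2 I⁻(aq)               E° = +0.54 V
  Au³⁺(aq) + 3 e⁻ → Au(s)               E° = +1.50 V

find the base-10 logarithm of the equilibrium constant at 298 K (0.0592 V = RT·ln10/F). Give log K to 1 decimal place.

log K = 97.3

The Au³⁺/Au couple is reduced (cathode); E°cell = +1.50 − (+0.54) = +0.96 V with n = 6.
At equilibrium E = 0, so log K = nE°cell / 0.0592 = (6)(+0.96) / 0.0592 = 97.3.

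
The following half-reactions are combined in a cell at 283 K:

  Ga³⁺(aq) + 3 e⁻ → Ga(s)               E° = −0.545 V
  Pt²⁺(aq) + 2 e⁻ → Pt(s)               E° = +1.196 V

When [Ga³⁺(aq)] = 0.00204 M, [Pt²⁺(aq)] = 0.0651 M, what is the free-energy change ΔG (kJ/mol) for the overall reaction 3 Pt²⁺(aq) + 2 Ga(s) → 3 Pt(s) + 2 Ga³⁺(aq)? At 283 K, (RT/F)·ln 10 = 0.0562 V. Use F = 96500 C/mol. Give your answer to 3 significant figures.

E°cell = +1.196 − (−0.545) = +1.741 V; the balanced reaction transfers n = 6 electrons.
Here Q = [Ga³⁺(aq)]^2 / [Pt²⁺(aq)]^3 = 0.0151 (log Q = −1.821), giving E = +1.741 − (0.0562/6)·(−1.821) = +1.7581 V.
Finally ΔG = −nFE = −(6)(96500 C/mol)(+1.7581 V) = −1020 kJ/mol.

−1020 kJ/mol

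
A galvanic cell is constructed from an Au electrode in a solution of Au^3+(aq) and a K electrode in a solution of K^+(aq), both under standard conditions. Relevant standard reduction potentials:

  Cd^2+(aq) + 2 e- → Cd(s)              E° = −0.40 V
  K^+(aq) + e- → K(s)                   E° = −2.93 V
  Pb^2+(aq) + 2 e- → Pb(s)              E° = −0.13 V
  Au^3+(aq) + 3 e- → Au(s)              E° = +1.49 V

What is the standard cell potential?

The Au³⁺/Au couple has the higher E°, so Au ion is reduced (cathode) and K is oxidized (anode).
E°cell = E°(cathode) − E°(anode) = +1.49 − (−2.93) = +4.42 V.

+4.42 V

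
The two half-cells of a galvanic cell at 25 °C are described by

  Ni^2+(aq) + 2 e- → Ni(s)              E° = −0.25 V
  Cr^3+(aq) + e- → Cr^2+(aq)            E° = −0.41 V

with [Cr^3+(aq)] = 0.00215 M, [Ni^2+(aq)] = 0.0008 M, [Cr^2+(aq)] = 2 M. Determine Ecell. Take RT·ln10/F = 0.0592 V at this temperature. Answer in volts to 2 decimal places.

Ni²⁺/Ni is reduced (cathode, E° = −0.25 V) and Cr³⁺/Cr²⁺ is oxidized (anode).
E°cell = E°cat − E°an = −0.25 − (−0.41) = +0.16 V; n = 2.
Balancing gives Ni^2+(aq) + 2 Cr^2+(aq) → Ni(s) + 2 Cr^3+(aq); hence Q = [Cr^3+(aq)]^2 / ([Ni^2+(aq)]·[Cr^2+(aq)]^2) = 0.00144 (log Q = −2.840).
By the Nernst equation, E = +0.16 − (0.0592/2)·(−2.840) = +0.24 V.

+0.24 V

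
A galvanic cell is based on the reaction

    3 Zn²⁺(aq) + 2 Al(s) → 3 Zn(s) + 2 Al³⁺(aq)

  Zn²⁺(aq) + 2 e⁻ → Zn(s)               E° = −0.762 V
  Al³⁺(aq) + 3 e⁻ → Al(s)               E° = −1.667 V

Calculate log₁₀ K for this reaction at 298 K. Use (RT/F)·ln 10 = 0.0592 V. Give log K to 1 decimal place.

log K = 91.7

The Zn²⁺/Zn couple is reduced (cathode); E°cell = −0.762 − (−1.667) = +0.905 V with n = 6.
At equilibrium E = 0, so log K = nE°cell / 0.0592 = (6)(+0.905) / 0.0592 = 91.7.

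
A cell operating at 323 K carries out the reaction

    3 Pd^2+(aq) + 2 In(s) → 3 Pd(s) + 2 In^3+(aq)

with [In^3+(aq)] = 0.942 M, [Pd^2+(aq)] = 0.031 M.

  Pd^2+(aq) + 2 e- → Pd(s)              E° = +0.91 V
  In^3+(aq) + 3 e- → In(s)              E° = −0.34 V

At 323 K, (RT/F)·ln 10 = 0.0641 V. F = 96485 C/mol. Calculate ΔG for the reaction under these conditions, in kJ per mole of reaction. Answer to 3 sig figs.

The standard cell potential is +0.91 − (−0.34) = +1.25 V, with n = 6 electrons in the balanced equation.
Q = [In^3+(aq)]^2 / [Pd^2+(aq)]^3 = 2.98×10^4, so log Q = 4.474 and E = +1.25 − (0.0641/6)(4.474) = +1.2022 V.
ΔG = −nFE = −(6)(96485)(+1.2022) J/mol = −696 kJ/mol.

−696 kJ/mol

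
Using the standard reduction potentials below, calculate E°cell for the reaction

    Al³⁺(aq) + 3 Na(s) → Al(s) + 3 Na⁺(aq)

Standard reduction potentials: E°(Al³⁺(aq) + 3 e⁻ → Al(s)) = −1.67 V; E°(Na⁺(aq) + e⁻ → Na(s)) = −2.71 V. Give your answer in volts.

+1.04 V

In the reaction as written, Al³⁺(aq) is reduced (cathode) and Na⁺(aq) is produced by oxidation at the anode.
E°cell = E°(cathode) − E°(anode) = −1.67 − (−2.71) = +1.04 V.
The positive value indicates the reaction is spontaneous as written.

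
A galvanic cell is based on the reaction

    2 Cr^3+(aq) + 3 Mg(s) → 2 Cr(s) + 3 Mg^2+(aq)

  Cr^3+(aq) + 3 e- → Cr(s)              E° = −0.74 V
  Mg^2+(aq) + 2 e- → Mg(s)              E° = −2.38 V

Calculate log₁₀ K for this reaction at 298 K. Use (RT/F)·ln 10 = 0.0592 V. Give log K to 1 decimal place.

The Cr³⁺/Cr couple is reduced (cathode); E°cell = −0.74 − (−2.38) = +1.64 V with n = 6.
At equilibrium E = 0, so log K = nE°cell / 0.0592 = (6)(+1.64) / 0.0592 = 166.2.

log K = 166.2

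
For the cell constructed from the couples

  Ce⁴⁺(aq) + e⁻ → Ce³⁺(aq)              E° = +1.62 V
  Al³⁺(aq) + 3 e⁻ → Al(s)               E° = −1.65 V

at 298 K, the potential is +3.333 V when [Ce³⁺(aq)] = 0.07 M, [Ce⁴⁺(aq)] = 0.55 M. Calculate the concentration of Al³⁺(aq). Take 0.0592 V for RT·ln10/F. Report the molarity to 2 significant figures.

0.31 M

Ce⁴⁺/Ce³⁺ is the cathode (higher E°); E°cell = +1.62 − (−1.65) = +3.27 V with n = 3.
Rearranging E = E° − (0.0592/n)·log Q gives log Q = 3(+3.27 − (+3.333))/0.0592 = −3.193.
The balanced reaction is 3 Ce⁴⁺(aq) + Al(s) → 3 Ce³⁺(aq) + Al³⁺(aq), so Q = ([Ce³⁺(aq)]^3·[Al³⁺(aq)]) / [Ce⁴⁺(aq)]^3.
Solving for the unknown gives log [Al³⁺(aq)] = −0.507, so [Al³⁺(aq)] ≈ 0.31 M.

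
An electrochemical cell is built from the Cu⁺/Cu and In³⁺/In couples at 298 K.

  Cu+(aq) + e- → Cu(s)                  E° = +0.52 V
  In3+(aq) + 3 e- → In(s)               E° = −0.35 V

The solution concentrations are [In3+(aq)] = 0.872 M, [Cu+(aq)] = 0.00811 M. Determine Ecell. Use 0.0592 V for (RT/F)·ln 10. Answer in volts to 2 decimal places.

+0.75 V

Cu⁺/Cu is reduced (cathode, E° = +0.52 V) and In³⁺/In is oxidized (anode).
E°cell = E°cat − E°an = +0.52 − (−0.35) = +0.87 V; n = 3.
Balancing gives 3 Cu+(aq) + In(s) → 3 Cu(s) + In3+(aq); hence Q = [In3+(aq)] / [Cu+(aq)]^3 = 1.63×10^6 (log Q = 6.213).
By the Nernst equation, E = +0.87 − (0.0592/3)·(6.213) = +0.75 V.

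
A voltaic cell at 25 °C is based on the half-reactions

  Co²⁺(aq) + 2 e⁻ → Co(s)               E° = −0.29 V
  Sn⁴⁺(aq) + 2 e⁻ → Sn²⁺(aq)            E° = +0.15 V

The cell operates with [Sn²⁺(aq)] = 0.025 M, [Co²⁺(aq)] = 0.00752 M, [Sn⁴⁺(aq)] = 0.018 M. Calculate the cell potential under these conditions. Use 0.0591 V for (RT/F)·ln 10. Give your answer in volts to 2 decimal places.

+0.50 V

Sn⁴⁺/Sn²⁺ is reduced (cathode, E° = +0.15 V) and Co²⁺/Co is oxidized (anode).
E°cell = +0.15 − (−0.29) = +0.44 V, with n = 2 electrons transferred.
Balancing gives Sn⁴⁺(aq) + Co(s) → Sn²⁺(aq) + Co²⁺(aq); hence Q = ([Sn²⁺(aq)]·[Co²⁺(aq)]) / [Sn⁴⁺(aq)] = 0.0104 (log Q = −1.981).
E = E° − (0.0591/n)·log Q = +0.44 − (0.0591/2)(−1.981) = +0.50 V.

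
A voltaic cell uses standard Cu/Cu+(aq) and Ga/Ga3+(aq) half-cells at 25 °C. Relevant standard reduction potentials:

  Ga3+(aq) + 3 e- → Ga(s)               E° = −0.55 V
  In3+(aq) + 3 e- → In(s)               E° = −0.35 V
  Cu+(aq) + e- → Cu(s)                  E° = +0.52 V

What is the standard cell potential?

+1.07 V

The Cu⁺/Cu couple has the higher E°, so Cu ion is reduced (cathode) and Ga is oxidized (anode).
E°cell = E°(cathode) − E°(anode) = +0.52 − (−0.55) = +1.07 V.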